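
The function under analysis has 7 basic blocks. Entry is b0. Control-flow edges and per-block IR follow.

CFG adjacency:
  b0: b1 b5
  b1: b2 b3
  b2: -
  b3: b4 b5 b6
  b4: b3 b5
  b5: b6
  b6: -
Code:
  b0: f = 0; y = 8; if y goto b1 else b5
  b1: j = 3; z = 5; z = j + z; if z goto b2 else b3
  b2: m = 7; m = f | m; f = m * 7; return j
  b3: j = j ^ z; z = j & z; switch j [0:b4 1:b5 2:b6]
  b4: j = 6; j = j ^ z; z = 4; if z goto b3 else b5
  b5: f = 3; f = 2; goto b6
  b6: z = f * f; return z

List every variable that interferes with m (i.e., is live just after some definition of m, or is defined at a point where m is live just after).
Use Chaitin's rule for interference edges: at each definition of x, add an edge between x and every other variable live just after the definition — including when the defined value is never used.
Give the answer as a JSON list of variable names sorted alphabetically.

Answer: ["f", "j"]

Working:
Block summaries:
  b0: {f,y} / ∅
  b1: {j,z} / ∅
  b2: {f,m} / {f,j}
  b3: {j,z} / {j,z}
  b4: {j,z} / {z}
  b5: {f} / ∅
  b6: {z} / {f}

Liveness:
  b0 li=∅ lo={f}
  b1 li={f} lo={f,j,z}
  b2 li={f,j} lo=∅
  b3 li={f,j,z} lo={f,z}
  b4 li={f,z} lo={f,j,z}
  b5 li=∅ lo={f}
  b6 li={f} lo=∅

Interference:
  f — {j,m,y,z}
  j — {f,m,z}
  m — {f,j}
  y — {f}
  z — {f,j}

N(m) = ["f", "j"]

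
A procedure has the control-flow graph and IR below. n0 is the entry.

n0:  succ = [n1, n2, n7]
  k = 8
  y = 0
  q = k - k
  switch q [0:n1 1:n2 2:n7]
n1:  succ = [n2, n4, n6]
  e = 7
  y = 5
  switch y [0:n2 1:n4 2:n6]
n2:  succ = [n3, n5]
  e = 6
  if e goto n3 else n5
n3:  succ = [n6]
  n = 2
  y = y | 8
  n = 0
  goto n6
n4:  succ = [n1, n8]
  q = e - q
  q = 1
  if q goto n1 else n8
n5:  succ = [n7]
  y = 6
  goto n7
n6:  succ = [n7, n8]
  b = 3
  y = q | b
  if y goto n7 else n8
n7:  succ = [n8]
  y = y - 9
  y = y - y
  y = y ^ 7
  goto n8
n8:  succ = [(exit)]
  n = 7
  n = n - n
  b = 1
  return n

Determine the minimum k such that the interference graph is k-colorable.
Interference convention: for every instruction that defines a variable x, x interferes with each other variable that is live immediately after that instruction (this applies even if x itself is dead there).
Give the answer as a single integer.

Answer: 3

Analysis:
Block summaries:
  n0: {k,q,y} / ∅
  n1: {e,y} / ∅
  n2: {e} / ∅
  n3: {n,y} / {y}
  n4: {q} / {e,q}
  n5: {y} / ∅
  n6: {b,y} / {q}
  n7: {y} / {y}
  n8: {b,n} / ∅

Liveness:
  n0 li=∅ lo={q,y}
  n1 li={q} lo={e,q,y}
  n2 li={q,y} lo={q,y}
  n3 li={q,y} lo={q}
  n4 li={e,q} lo={q}
  n5 li=∅ lo={y}
  n6 li={q} lo={y}
  n7 li={y} lo=∅
  n8 li=∅ lo=∅

Interference:
  b↔{n,q}
  e↔{q,y}
  k↔{y}
  n↔{b,q,y}
  q↔{b,e,n,y}
  y↔{e,k,n,q}

Registers:
  clique {b,n,q} ⇒ need ≥ 3
  assign b→R1 e→R2 k→R0 n→R2 q→R0 y→R1 — no edge inside a register ⇒ χ ≤ 3
  χ = 3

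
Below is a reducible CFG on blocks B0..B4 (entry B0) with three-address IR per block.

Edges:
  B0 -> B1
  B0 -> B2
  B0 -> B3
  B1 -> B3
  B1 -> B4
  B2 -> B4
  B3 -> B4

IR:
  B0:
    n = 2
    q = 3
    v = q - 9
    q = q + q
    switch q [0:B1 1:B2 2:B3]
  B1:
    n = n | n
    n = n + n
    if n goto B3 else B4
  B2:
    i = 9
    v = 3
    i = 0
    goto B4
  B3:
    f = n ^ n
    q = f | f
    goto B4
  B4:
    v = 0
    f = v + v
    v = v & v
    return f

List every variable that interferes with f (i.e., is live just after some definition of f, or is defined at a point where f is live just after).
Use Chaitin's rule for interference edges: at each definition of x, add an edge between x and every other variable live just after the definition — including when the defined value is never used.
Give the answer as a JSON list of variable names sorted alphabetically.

Per-block:
  B0: {n,q,v} / ∅
  B1: {n} / {n}
  B2: {i,v} / ∅
  B3: {f,q} / {n}
  B4: {f,v} / ∅

Backward fixpoint:
  live B0: ∅→{n}
  live B1: {n}→{n}
  live B2: ∅→∅
  live B3: {n}→∅
  live B4: ∅→∅

Interference:
  f↔{v}
  i↔∅
  n↔{q,v}
  q↔{n,v}
  v↔{f,n,q}

N(f) = ["v"]

Answer: ["v"]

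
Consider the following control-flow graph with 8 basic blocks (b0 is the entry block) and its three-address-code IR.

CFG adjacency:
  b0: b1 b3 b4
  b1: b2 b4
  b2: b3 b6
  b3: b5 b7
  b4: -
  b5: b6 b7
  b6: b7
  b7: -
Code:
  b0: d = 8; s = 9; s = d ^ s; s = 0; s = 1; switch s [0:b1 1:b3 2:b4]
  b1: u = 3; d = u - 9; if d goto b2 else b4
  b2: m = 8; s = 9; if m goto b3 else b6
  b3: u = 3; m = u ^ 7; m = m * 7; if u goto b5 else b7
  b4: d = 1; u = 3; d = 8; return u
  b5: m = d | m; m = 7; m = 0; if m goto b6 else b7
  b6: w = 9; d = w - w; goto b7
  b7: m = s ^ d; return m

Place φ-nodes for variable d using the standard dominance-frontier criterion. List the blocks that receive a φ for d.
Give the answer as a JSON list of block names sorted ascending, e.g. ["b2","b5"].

idom tree: b1←b0 b2←b1 b3←b0 b4←b0 b5←b3 b6←b0 b7←b0
Join-block Dom:
  b3: preds {b0,b2}: {b0} ∩ {b0,b1,b2} = {b0}; idom=b0
  b4: preds {b0,b1}: {b0} ∩ {b0,b1} = {b0}; idom=b0
  b6: preds {b2,b5}: {b0,b1,b2} ∩ {b0,b3,b5} = {b0}; idom=b0
  b7: preds {b3,b5,b6}: {b0,b3} ∩ {b0,b3,b5} ∩ {b0,b6} = {b0}; idom=b0

DF derivation:
  join b3 pred b0: · stop@b0
  join b3 pred b2: b2→b1 stop@b0
  join b4 pred b0: · stop@b0
  join b4 pred b1: b1 stop@b0
  join b6 pred b2: b2→b1 stop@b0
  join b6 pred b5: b5→b3 stop@b0
  join b7 pred b3: b3 stop@b0
  join b7 pred b5: b5→b3 stop@b0
  join b7 pred b6: b6 stop@b0
  b0: DF=∅
  b1: DF={b3,b4,b6}
  b2: DF={b3,b6}
  b3: DF={b6,b7}
  b4: DF=∅
  b5: DF={b6,b7}
  b6: DF={b7}
  b7: DF=∅

φ for d: defs {b0,b1,b4,b6}
  DF⁺ = {b3,b4,b6,b7}

Answer: ["b3", "b4", "b6", "b7"]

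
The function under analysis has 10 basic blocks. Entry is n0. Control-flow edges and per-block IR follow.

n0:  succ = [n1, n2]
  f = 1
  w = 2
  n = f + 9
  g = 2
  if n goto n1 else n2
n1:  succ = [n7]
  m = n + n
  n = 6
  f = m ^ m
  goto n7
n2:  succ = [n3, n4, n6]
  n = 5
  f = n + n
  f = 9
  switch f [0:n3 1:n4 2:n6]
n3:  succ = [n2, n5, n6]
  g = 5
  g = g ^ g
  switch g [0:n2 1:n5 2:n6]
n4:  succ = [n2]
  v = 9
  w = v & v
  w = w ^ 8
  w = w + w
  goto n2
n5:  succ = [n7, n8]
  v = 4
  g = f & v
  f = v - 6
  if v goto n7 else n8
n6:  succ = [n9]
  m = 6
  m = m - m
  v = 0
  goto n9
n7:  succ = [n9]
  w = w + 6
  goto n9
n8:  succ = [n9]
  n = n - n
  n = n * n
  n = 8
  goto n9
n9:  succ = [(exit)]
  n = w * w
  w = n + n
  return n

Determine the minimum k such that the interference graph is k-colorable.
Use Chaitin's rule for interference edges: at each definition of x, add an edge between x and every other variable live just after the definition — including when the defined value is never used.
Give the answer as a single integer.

Answer: 5

Derivation:
Per-block:
  n0 def {f,g,n,w} use ∅
  n1 def {f,m,n} use {n}
  n2 def {f,n} use ∅
  n3 def {g} use ∅
  n4 def {v,w} use ∅
  n5 def {f,g,v} use {f}
  n6 def {m,v} use ∅
  n7 def {w} use {w}
  n8 def {n} use {n}
  n9 def {n,w} use {w}

Liveness:
  live n0: ∅→{n,w}
  live n1: {n,w}→{w}
  live n2: {w}→{f,n,w}
  live n3: {f,n,w}→{f,n,w}
  live n4: ∅→{w}
  live n5: {f,n,w}→{n,w}
  live n6: {w}→{w}
  live n7: {w}→{w}
  live n8: {n,w}→{w}
  live n9: {w}→∅

Interfere edges:
  f — {g,n,v,w}
  g — {f,n,v,w}
  m — {n,w}
  n — {f,g,m,v,w}
  v — {f,g,n,w}
  w — {f,g,m,n,v}

Chromatic number:
  clique {f,g,n,v,w} ⇒ need ≥ 5
  assign f→R2 g→R3 m→R2 n→R0 v→R4 w→R1 — no edge inside a register ⇒ χ ≤ 5
  χ = 5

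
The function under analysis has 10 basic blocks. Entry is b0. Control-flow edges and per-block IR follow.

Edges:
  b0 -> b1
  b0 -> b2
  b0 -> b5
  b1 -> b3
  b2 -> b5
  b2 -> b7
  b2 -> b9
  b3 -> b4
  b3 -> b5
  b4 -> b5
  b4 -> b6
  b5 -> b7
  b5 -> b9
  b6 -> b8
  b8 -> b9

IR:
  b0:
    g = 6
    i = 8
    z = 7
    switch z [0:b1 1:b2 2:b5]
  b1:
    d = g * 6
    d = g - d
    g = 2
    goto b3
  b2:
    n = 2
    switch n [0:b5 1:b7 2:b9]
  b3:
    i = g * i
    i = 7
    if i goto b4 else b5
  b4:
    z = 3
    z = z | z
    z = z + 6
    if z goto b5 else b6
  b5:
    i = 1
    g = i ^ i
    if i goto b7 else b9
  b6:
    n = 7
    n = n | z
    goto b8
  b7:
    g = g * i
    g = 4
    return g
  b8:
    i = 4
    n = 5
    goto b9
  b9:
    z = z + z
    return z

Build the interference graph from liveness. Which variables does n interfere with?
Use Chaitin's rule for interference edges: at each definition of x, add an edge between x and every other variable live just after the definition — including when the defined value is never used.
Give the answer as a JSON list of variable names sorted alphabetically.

Block summaries:
  b0 def {g,i,z} use ∅
  b1 def {d,g} use {g}
  b2 def {n} use ∅
  b3 def {i} use {g,i}
  b4 def {z} use ∅
  b5 def {g,i} use ∅
  b6 def {n} use {z}
  b7 def {g} use {g,i}
  b8 def {i,n} use ∅
  b9 def {z} use {z}

Backward fixpoint:
  b0: in=∅ out={g,i,z}
  b1: in={g,i,z} out={g,i,z}
  b2: in={g,i,z} out={g,i,z}
  b3: in={g,i,z} out={z}
  b4: in=∅ out={z}
  b5: in={z} out={g,i,z}
  b6: in={z} out={z}
  b7: in={g,i} out=∅
  b8: in={z} out={z}
  b9: in={z} out=∅

Interference:
  d — {g,i,z}
  g — {d,i,n,z}
  i — {d,g,n,z}
  n — {g,i,z}
  z — {d,g,i,n}

N(n) = ["g", "i", "z"]

Answer: ["g", "i", "z"]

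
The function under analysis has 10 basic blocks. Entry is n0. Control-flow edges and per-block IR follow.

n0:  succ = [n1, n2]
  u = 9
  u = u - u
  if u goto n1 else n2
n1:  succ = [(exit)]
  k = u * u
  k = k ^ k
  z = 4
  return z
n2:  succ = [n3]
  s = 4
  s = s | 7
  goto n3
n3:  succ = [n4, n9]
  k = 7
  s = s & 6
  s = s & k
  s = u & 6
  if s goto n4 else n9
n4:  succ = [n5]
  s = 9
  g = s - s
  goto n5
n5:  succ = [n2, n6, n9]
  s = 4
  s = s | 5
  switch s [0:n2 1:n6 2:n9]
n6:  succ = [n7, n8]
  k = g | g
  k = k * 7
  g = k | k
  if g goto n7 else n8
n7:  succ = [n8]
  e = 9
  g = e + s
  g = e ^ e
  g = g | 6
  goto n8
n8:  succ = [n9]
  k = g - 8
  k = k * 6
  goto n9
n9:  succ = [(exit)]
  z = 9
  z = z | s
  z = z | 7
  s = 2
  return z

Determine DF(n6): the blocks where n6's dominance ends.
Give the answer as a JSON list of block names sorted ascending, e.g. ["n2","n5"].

Answer: ["n9"]

Analysis:
idom tree: n1←n0 n2←n0 n3←n2 n4←n3 n5←n4 n6←n5 n7←n6 n8←n6 n9←n3
Dom∩ at merges:
  n2: preds {n0,n5}: {n0} ∩ {n0,n2,n3,n4,n5} = {n0}; idom=n0
  n8: preds {n6,n7}: {n0,n2,n3,n4,n5,n6} ∩ {n0,n2,n3,n4,n5,n6,n7} = {n0,n2,n3,n4,n5,n6}; idom=n6
  n9: preds {n3,n5,n8}: {n0,n2,n3} ∩ {n0,n2,n3,n4,n5} ∩ {n0,n2,n3,n4,n5,n6,n8} = {n0,n2,n3}; idom=n3

DF derivation:
  join n2 pred n0: · stop@n0
  join n2 pred n5: n5→n4→n3→n2 stop@n0
  join n8 pred n6: · stop@n6
  join n8 pred n7: n7 stop@n6
  join n9 pred n3: · stop@n3
  join n9 pred n5: n5→n4 stop@n3
  join n9 pred n8: n8→n6→n5→n4 stop@n3
  n0 → ∅
  n1 → ∅
  n2 → {n2}
  n3 → {n2}
  n4 → {n2,n9}
  n5 → {n2,n9}
  n6 → {n9}
  n7 → {n8}
  n8 → {n9}
  n9 → ∅

DF(n6) = ["n9"]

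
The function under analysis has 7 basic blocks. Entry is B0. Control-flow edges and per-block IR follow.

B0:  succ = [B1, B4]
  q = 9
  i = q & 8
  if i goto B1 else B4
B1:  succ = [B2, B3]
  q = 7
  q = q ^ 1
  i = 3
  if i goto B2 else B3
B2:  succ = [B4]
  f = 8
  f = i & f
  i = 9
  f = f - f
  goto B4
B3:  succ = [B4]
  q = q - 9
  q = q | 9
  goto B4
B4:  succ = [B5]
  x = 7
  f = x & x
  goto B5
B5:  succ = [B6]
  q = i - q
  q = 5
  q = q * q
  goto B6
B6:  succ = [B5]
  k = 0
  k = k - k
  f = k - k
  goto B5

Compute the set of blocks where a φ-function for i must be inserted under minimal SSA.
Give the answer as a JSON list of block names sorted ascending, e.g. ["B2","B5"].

Answer: ["B4"]

Working:
idom tree: B1←B0 B2←B1 B3←B1 B4←B0 B5←B4 B6←B5
Dom∩ at merges:
  B4: preds {B0,B2,B3}: {B0} ∩ {B0,B1,B2} ∩ {B0,B1,B3} = {B0}; idom=B0
  B5: preds {B4,B6}: {B0,B4} ∩ {B0,B4,B5,B6} = {B0,B4}; idom=B4

DF walk-up:
  B4←B0: walk · to B0
  B4←B2: walk B2→B1 to B0
  B4←B3: walk B3→B1 to B0
  B5←B4: walk · to B4
  B5←B6: walk B6→B5 to B4
  DF(B0)=∅
  DF(B1)={B4}
  DF(B2)={B4}
  DF(B3)={B4}
  DF(B4)=∅
  DF(B5)={B5}
  DF(B6)={B5}

φ for i: defs {B0,B1,B2}
  DF⁺ = {B4}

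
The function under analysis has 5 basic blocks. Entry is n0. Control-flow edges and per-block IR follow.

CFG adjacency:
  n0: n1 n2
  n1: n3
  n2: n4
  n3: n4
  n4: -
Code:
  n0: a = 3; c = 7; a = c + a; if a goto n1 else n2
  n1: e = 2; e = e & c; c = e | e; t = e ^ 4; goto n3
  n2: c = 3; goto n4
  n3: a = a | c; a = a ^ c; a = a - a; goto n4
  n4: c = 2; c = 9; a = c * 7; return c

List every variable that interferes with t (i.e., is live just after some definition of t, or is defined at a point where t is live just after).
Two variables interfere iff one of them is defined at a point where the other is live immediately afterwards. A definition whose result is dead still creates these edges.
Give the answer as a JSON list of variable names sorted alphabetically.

Answer: ["a", "c"]

Derivation:
def/use:
  n0: def={a,c} ue=∅
  n1: def={c,e,t} ue={c}
  n2: def={c} ue=∅
  n3: def={a} ue={a,c}
  n4: def={a,c} ue=∅

Backward fixpoint:
  n0: in=∅ out={a,c}
  n1: in={a,c} out={a,c}
  n2: in=∅ out=∅
  n3: in={a,c} out=∅
  n4: in=∅ out=∅

Conflict graph:
  a: {c,e,t}
  c: {a,e,t}
  e: {a,c}
  t: {a,c}

N(t) = ["a", "c"]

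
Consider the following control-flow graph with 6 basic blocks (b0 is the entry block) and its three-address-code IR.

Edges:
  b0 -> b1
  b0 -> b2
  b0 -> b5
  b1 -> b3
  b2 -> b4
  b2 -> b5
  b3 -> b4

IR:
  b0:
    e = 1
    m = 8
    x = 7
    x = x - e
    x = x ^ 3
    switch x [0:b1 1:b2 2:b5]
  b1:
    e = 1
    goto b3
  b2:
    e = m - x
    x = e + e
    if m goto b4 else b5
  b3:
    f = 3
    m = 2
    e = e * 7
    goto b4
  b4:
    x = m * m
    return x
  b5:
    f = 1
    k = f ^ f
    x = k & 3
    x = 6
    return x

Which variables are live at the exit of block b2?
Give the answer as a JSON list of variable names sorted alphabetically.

Answer: ["m"]

Analysis:
def/use:
  b0 def {e,m,x} use ∅
  b1 def {e} use ∅
  b2 def {e,x} use {m,x}
  b3 def {e,f,m} use {e}
  b4 def {x} use {m}
  b5 def {f,k,x} use ∅

Live sets:
  b0 li=∅ lo={m,x}
  b1 li=∅ lo={e}
  b2 li={m,x} lo={m}
  b3 li={e} lo={m}
  b4 li={m} lo=∅
  b5 li=∅ lo=∅

live-out(b2) = ["m"]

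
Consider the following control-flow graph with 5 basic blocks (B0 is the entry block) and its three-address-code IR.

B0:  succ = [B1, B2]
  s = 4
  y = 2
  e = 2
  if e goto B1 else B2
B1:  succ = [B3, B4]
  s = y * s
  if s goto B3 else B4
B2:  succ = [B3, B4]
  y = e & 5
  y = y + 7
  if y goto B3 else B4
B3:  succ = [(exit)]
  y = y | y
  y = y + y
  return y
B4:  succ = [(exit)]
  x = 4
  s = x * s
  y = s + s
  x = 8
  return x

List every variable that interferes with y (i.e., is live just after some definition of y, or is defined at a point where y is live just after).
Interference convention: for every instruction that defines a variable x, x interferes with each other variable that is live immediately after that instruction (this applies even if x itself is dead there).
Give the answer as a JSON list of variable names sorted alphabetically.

Per-block:
  B0: def={e,s,y} ue=∅
  B1: def={s} ue={s,y}
  B2: def={y} ue={e}
  B3: def={y} ue={y}
  B4: def={s,x,y} ue={s}

Liveness:
  live B0: ∅→{e,s,y}
  live B1: {s,y}→{s,y}
  live B2: {e,s}→{s,y}
  live B3: {y}→∅
  live B4: {s}→∅

Interfere edges:
  e: {s,y}
  s: {e,x,y}
  x: {s}
  y: {e,s}

N(y) = ["e", "s"]

Answer: ["e", "s"]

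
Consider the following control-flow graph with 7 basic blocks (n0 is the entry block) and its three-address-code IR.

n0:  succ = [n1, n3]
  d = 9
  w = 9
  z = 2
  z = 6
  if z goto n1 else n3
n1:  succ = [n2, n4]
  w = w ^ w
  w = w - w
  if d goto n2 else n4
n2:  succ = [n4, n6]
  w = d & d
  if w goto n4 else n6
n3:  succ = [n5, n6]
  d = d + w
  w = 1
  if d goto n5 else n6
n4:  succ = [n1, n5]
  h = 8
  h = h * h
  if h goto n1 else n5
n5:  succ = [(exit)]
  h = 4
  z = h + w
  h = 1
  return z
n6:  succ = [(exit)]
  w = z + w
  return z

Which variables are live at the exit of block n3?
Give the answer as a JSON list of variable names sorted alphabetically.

Per-block:
  n0: def={d,w,z} ue=∅
  n1: def={w} ue={d,w}
  n2: def={w} ue={d}
  n3: def={d,w} ue={d,w}
  n4: def={h} ue=∅
  n5: def={h,z} ue={w}
  n6: def={w} ue={w,z}

Backward fixpoint:
  n0 li=∅ lo={d,w,z}
  n1 li={d,w,z} lo={d,w,z}
  n2 li={d,z} lo={d,w,z}
  n3 li={d,w,z} lo={w,z}
  n4 li={d,w,z} lo={d,w,z}
  n5 li={w} lo=∅
  n6 li={w,z} lo=∅

live-out(n3) = ["w", "z"]

Answer: ["w", "z"]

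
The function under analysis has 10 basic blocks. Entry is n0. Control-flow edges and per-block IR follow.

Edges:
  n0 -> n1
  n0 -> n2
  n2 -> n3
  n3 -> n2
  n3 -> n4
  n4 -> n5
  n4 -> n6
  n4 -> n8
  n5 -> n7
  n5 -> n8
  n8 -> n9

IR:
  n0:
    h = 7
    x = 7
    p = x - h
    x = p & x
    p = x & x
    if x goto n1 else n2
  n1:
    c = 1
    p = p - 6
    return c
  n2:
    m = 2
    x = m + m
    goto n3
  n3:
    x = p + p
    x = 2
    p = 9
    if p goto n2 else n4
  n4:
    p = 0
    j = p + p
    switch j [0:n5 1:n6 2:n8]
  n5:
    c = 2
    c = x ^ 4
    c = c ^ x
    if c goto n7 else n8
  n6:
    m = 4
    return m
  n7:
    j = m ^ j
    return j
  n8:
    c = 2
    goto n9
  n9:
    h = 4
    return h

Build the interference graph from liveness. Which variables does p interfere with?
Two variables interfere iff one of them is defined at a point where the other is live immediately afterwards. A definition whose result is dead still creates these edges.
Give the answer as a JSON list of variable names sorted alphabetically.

Answer: ["c", "m", "x"]

Analysis:
Per-block:
  n0 def {h,p,x} use ∅
  n1 def {c,p} use {p}
  n2 def {m,x} use ∅
  n3 def {p,x} use {p}
  n4 def {j,p} use ∅
  n5 def {c} use {x}
  n6 def {m} use ∅
  n7 def {j} use {j,m}
  n8 def {c} use ∅
  n9 def {h} use ∅

Liveness:
  n0 li=∅ lo={p}
  n1 li={p} lo=∅
  n2 li={p} lo={m,p}
  n3 li={m,p} lo={m,p,x}
  n4 li={m,x} lo={j,m,x}
  n5 li={j,m,x} lo={j,m}
  n6 li=∅ lo=∅
  n7 li={j,m} lo=∅
  n8 li=∅ lo=∅
  n9 li=∅ lo=∅

Conflict graph:
  c↔{j,m,p,x}
  h↔{x}
  j↔{c,m,x}
  m↔{c,j,p,x}
  p↔{c,m,x}
  x↔{c,h,j,m,p}

N(p) = ["c", "m", "x"]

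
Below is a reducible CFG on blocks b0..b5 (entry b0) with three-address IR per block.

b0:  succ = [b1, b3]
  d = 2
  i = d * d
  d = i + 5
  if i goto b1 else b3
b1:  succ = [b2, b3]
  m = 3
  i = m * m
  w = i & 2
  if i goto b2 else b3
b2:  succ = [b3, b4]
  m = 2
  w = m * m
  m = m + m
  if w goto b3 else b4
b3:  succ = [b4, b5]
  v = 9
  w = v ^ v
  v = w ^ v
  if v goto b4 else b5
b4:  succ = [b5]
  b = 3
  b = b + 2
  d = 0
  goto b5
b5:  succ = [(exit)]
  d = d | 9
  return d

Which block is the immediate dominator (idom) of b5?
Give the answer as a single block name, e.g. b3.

Answer: b0

Working:
idom tree: b1←b0 b2←b1 b3←b0 b4←b0 b5←b0
Dom at joins:
  b3: preds {b0,b1,b2}: {b0} ∩ {b0,b1} ∩ {b0,b1,b2} = {b0}; idom=b0
  b4: preds {b2,b3}: {b0,b1,b2} ∩ {b0,b3} = {b0}; idom=b0
  b5: preds {b3,b4}: {b0,b3} ∩ {b0,b4} = {b0}; idom=b0

idom(b5) = b0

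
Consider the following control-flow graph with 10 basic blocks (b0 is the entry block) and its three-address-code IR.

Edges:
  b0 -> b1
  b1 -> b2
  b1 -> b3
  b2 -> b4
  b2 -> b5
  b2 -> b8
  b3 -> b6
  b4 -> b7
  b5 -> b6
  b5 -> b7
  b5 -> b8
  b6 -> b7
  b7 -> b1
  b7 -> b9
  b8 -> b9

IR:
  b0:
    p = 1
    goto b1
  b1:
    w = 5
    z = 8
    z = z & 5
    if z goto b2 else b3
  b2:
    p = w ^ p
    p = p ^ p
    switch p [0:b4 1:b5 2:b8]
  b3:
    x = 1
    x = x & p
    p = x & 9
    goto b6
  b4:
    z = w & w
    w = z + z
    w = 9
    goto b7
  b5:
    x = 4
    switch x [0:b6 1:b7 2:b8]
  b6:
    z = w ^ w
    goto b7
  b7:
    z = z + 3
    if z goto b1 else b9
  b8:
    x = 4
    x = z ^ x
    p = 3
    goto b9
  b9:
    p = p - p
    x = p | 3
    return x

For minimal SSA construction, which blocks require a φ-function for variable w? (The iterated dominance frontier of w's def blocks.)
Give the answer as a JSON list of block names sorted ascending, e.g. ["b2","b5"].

idom tree: b1←b0 b2←b1 b3←b1 b4←b2 b5←b2 b6←b1 b7←b1 b8←b2 b9←b1
Dom∩ at merges:
  b1: preds {b0,b7}: {b0} ∩ {b0,b1,b7} = {b0}; idom=b0
  b6: preds {b3,b5}: {b0,b1,b3} ∩ {b0,b1,b2,b5} = {b0,b1}; idom=b1
  b7: preds {b4,b5,b6}: {b0,b1,b2,b4} ∩ {b0,b1,b2,b5} ∩ {b0,b1,b6} = {b0,b1}; idom=b1
  b8: preds {b2,b5}: {b0,b1,b2} ∩ {b0,b1,b2,b5} = {b0,b1,b2}; idom=b2
  b9: preds {b7,b8}: {b0,b1,b7} ∩ {b0,b1,b2,b8} = {b0,b1}; idom=b1

DF walk-up:
  b1←b0: walk · to b0
  b1←b7: walk b7→b1 to b0
  b6←b3: walk b3 to b1
  b6←b5: walk b5→b2 to b1
  b7←b4: walk b4→b2 to b1
  b7←b5: walk b5→b2 to b1
  b7←b6: walk b6 to b1
  b8←b2: walk · to b2
  b8←b5: walk b5 to b2
  b9←b7: walk b7 to b1
  b9←b8: walk b8→b2 to b1
  DF(b0)=∅
  DF(b1)={b1}
  DF(b2)={b6,b7,b9}
  DF(b3)={b6}
  DF(b4)={b7}
  DF(b5)={b6,b7,b8}
  DF(b6)={b7}
  DF(b7)={b1,b9}
  DF(b8)={b9}
  DF(b9)=∅

φ for w: defs {b1,b4}
  DF⁺ = {b1,b7,b9}

Answer: ["b1", "b7", "b9"]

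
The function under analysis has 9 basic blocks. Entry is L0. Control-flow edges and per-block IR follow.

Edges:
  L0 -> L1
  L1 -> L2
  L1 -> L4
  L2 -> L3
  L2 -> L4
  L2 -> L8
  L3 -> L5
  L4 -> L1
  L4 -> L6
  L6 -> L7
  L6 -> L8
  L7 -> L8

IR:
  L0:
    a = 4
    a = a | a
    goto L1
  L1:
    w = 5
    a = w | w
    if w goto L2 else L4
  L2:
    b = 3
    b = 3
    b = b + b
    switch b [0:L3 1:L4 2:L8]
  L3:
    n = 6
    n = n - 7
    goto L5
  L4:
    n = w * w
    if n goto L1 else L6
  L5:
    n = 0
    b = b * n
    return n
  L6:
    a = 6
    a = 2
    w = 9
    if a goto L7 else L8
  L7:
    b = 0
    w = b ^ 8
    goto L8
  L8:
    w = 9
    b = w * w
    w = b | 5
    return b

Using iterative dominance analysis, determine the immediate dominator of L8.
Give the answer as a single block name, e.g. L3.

idom tree: L1←L0 L2←L1 L3←L2 L4←L1 L5←L3 L6←L4 L7←L6 L8←L1
Join-block Dom:
  L1: preds {L0,L4}: {L0} ∩ {L0,L1,L4} = {L0}; idom=L0
  L4: preds {L1,L2}: {L0,L1} ∩ {L0,L1,L2} = {L0,L1}; idom=L1
  L8: preds {L2,L6,L7}: {L0,L1,L2} ∩ {L0,L1,L4,L6} ∩ {L0,L1,L4,L6,L7} = {L0,L1}; idom=L1

idom(L8) = L1

Answer: L1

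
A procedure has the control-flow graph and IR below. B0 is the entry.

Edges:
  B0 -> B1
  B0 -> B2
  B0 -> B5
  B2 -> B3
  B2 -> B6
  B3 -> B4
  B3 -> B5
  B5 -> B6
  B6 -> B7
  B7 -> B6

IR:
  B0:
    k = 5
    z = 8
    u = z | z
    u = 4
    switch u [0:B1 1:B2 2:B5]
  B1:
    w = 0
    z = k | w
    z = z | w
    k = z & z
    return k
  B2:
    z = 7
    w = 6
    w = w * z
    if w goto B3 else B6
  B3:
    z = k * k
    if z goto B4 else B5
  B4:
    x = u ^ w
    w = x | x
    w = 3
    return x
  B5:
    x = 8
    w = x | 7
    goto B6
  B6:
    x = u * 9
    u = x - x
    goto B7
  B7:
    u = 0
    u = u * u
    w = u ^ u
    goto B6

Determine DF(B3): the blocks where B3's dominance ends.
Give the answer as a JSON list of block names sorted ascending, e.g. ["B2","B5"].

Answer: ["B5"]

Derivation:
idom tree: B1←B0 B2←B0 B3←B2 B4←B3 B5←B0 B6←B0 B7←B6
Join-block Dom:
  B5: preds {B0,B3}: {B0} ∩ {B0,B2,B3} = {B0}; idom=B0
  B6: preds {B2,B5,B7}: {B0,B2} ∩ {B0,B5} ∩ {B0,B6,B7} = {B0}; idom=B0

Frontier:
  join B5 pred B0: · stop@B0
  join B5 pred B3: B3→B2 stop@B0
  join B6 pred B2: B2 stop@B0
  join B6 pred B5: B5 stop@B0
  join B6 pred B7: B7→B6 stop@B0
  B0 → ∅
  B1 → ∅
  B2 → {B5,B6}
  B3 → {B5}
  B4 → ∅
  B5 → {B6}
  B6 → {B6}
  B7 → {B6}

DF(B3) = ["B5"]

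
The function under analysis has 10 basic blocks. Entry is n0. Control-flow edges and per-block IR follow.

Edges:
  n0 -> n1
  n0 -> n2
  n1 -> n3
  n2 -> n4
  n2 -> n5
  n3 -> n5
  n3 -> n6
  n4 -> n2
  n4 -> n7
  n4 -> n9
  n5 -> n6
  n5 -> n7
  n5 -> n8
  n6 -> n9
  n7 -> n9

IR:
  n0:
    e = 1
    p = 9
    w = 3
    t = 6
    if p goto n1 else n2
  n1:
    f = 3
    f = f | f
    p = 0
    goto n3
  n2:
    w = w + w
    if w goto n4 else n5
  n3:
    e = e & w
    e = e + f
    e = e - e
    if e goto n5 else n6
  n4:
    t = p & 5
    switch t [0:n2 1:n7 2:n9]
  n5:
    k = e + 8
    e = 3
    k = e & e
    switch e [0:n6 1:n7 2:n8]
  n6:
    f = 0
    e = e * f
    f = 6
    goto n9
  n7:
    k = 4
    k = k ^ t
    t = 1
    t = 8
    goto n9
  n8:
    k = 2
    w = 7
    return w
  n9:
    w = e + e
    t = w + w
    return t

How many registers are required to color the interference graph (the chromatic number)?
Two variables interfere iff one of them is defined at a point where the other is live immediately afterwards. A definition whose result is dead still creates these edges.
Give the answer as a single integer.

Block summaries:
  n0: def={e,p,t,w} ue=∅
  n1: def={f,p} ue=∅
  n2: def={w} ue={w}
  n3: def={e} ue={e,f,w}
  n4: def={t} ue={p}
  n5: def={e,k} ue={e}
  n6: def={e,f} ue={e}
  n7: def={k,t} ue={t}
  n8: def={k,w} ue=∅
  n9: def={t,w} ue={e}

Backward fixpoint:
  n0 li=∅ lo={e,p,t,w}
  n1 li={e,t,w} lo={e,f,t,w}
  n2 li={e,p,t,w} lo={e,p,t,w}
  n3 li={e,f,t,w} lo={e,t}
  n4 li={e,p,w} lo={e,p,t,w}
  n5 li={e,t} lo={e,t}
  n6 li={e} lo={e}
  n7 li={e,t} lo={e}
  n8 li=∅ lo=∅
  n9 li={e} lo=∅

Interference:
  e↔{f,k,p,t,w}
  f↔{e,p,t,w}
  k↔{e,t}
  p↔{e,f,t,w}
  t↔{e,f,k,p,w}
  w↔{e,f,p,t}

Registers:
  clique {e,f,p,t,w} ⇒ need ≥ 5
  assign e→R0 f→R2 k→R2 p→R3 t→R1 w→R4 — no edge inside a register ⇒ χ ≤ 5
  χ = 5

Answer: 5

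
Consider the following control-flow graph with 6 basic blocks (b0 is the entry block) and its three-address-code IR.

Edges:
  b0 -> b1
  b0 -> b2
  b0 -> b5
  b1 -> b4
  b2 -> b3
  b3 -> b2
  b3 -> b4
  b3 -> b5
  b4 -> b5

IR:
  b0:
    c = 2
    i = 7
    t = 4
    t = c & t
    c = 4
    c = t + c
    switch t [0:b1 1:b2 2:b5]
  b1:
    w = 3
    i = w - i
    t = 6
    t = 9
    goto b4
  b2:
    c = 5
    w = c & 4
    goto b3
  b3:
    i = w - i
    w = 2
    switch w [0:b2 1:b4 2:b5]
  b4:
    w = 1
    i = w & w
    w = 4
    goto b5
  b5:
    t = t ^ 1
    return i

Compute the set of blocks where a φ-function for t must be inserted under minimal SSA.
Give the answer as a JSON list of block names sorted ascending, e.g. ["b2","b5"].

idom tree: b1←b0 b2←b0 b3←b2 b4←b0 b5←b0
Dom∩ at merges:
  b2: preds {b0,b3}: {b0} ∩ {b0,b2,b3} = {b0}; idom=b0
  b4: preds {b1,b3}: {b0,b1} ∩ {b0,b2,b3} = {b0}; idom=b0
  b5: preds {b0,b3,b4}: {b0} ∩ {b0,b2,b3} ∩ {b0,b4} = {b0}; idom=b0

Frontier:
  join b2 pred b0: · stop@b0
  join b2 pred b3: b3→b2 stop@b0
  join b4 pred b1: b1 stop@b0
  join b4 pred b3: b3→b2 stop@b0
  join b5 pred b0: · stop@b0
  join b5 pred b3: b3→b2 stop@b0
  join b5 pred b4: b4 stop@b0
  b0: DF=∅
  b1: DF={b4}
  b2: DF={b2,b4,b5}
  b3: DF={b2,b4,b5}
  b4: DF={b5}
  b5: DF=∅

φ for t: defs {b0,b1,b5}
  DF⁺ = {b4,b5}

Answer: ["b4", "b5"]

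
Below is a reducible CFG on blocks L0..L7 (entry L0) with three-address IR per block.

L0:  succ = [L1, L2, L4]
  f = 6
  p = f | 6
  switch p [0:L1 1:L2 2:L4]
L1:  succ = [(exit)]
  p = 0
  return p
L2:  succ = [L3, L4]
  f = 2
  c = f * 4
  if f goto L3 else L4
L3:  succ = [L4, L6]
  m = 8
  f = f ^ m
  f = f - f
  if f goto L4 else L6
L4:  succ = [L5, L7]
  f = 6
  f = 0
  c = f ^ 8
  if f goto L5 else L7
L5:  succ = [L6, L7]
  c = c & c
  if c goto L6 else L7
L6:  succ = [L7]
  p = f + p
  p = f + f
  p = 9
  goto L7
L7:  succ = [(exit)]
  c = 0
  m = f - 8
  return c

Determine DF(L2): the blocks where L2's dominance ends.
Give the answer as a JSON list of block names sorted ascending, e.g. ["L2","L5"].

Answer: ["L4", "L6"]

Derivation:
idom tree: L1←L0 L2←L0 L3←L2 L4←L0 L5←L4 L6←L0 L7←L0
Join-block Dom:
  L4: preds {L0,L2,L3}: {L0} ∩ {L0,L2} ∩ {L0,L2,L3} = {L0}; idom=L0
  L6: preds {L3,L5}: {L0,L2,L3} ∩ {L0,L4,L5} = {L0}; idom=L0
  L7: preds {L4,L5,L6}: {L0,L4} ∩ {L0,L4,L5} ∩ {L0,L6} = {L0}; idom=L0

Frontier:
  L4←L0: walk · to L0
  L4←L2: walk L2 to L0
  L4←L3: walk L3→L2 to L0
  L6←L3: walk L3→L2 to L0
  L6←L5: walk L5→L4 to L0
  L7←L4: walk L4 to L0
  L7←L5: walk L5→L4 to L0
  L7←L6: walk L6 to L0
  L0 → ∅
  L1 → ∅
  L2 → {L4,L6}
  L3 → {L4,L6}
  L4 → {L6,L7}
  L5 → {L6,L7}
  L6 → {L7}
  L7 → ∅

DF(L2) = ["L4", "L6"]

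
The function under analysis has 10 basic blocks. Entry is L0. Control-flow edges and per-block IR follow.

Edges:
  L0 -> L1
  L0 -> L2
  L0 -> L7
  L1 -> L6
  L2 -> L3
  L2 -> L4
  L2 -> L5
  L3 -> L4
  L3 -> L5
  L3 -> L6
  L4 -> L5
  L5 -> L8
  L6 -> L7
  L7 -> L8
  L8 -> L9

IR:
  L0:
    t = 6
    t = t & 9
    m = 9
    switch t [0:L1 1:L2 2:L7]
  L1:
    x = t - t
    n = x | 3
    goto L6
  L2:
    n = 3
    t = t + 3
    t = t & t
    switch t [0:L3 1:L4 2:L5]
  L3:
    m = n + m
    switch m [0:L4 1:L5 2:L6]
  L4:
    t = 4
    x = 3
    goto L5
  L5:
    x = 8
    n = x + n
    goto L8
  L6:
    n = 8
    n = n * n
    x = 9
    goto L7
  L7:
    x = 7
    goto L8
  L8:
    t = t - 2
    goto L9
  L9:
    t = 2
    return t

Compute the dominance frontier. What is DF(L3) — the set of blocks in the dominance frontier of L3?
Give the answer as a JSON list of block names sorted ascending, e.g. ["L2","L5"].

Answer: ["L4", "L5", "L6"]

Derivation:
idom tree: L1←L0 L2←L0 L3←L2 L4←L2 L5←L2 L6←L0 L7←L0 L8←L0 L9←L8
Dom∩ at merges:
  L4: preds {L2,L3}: {L0,L2} ∩ {L0,L2,L3} = {L0,L2}; idom=L2
  L5: preds {L2,L3,L4}: {L0,L2} ∩ {L0,L2,L3} ∩ {L0,L2,L4} = {L0,L2}; idom=L2
  L6: preds {L1,L3}: {L0,L1} ∩ {L0,L2,L3} = {L0}; idom=L0
  L7: preds {L0,L6}: {L0} ∩ {L0,L6} = {L0}; idom=L0
  L8: preds {L5,L7}: {L0,L2,L5} ∩ {L0,L7} = {L0}; idom=L0

DF walk-up:
  L4←L2: walk · to L2
  L4←L3: walk L3 to L2
  L5←L2: walk · to L2
  L5←L3: walk L3 to L2
  L5←L4: walk L4 to L2
  L6←L1: walk L1 to L0
  L6←L3: walk L3→L2 to L0
  L7←L0: walk · to L0
  L7←L6: walk L6 to L0
  L8←L5: walk L5→L2 to L0
  L8←L7: walk L7 to L0
  L0: DF=∅
  L1: DF={L6}
  L2: DF={L6,L8}
  L3: DF={L4,L5,L6}
  L4: DF={L5}
  L5: DF={L8}
  L6: DF={L7}
  L7: DF={L8}
  L8: DF=∅
  L9: DF=∅

DF(L3) = ["L4", "L5", "L6"]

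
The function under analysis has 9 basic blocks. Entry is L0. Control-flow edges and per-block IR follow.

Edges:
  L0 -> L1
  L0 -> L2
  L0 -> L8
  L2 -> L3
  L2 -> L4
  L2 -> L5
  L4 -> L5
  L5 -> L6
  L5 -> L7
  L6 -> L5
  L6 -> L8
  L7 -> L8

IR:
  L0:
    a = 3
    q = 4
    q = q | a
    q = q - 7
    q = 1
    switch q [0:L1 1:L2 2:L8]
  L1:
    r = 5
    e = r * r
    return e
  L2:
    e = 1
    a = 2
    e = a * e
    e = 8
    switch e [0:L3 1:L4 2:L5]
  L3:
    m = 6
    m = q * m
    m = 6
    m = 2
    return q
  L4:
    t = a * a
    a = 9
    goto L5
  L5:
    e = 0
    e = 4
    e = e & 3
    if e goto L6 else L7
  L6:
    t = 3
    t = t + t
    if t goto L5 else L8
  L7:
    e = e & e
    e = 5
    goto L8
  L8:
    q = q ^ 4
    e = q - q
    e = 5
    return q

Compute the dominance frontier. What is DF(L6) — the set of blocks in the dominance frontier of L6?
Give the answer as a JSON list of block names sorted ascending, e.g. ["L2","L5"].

Answer: ["L5", "L8"]

Analysis:
idom tree: L1←L0 L2←L0 L3←L2 L4←L2 L5←L2 L6←L5 L7←L5 L8←L0
Join-block Dom:
  L5: preds {L2,L4,L6}: {L0,L2} ∩ {L0,L2,L4} ∩ {L0,L2,L5,L6} = {L0,L2}; idom=L2
  L8: preds {L0,L6,L7}: {L0} ∩ {L0,L2,L5,L6} ∩ {L0,L2,L5,L7} = {L0}; idom=L0

DF walk-up:
  join L5 pred L2: · stop@L2
  join L5 pred L4: L4 stop@L2
  join L5 pred L6: L6→L5 stop@L2
  join L8 pred L0: · stop@L0
  join L8 pred L6: L6→L5→L2 stop@L0
  join L8 pred L7: L7→L5→L2 stop@L0
  L0: DF=∅
  L1: DF=∅
  L2: DF={L8}
  L3: DF=∅
  L4: DF={L5}
  L5: DF={L5,L8}
  L6: DF={L5,L8}
  L7: DF={L8}
  L8: DF=∅

DF(L6) = ["L5", "L8"]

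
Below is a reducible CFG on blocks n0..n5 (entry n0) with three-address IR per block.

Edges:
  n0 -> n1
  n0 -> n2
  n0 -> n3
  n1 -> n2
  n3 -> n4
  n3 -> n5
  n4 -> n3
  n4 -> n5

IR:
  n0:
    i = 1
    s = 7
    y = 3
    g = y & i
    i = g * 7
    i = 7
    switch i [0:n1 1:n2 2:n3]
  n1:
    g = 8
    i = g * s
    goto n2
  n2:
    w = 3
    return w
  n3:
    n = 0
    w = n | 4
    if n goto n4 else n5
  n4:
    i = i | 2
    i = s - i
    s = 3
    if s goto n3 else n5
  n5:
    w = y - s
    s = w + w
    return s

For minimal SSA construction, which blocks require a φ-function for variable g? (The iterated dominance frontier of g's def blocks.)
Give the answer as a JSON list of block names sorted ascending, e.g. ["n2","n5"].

Answer: ["n2"]

Working:
idom tree: n1←n0 n2←n0 n3←n0 n4←n3 n5←n3
Join-block Dom:
  n2: preds {n0,n1}: {n0} ∩ {n0,n1} = {n0}; idom=n0
  n3: preds {n0,n4}: {n0} ∩ {n0,n3,n4} = {n0}; idom=n0
  n5: preds {n3,n4}: {n0,n3} ∩ {n0,n3,n4} = {n0,n3}; idom=n3

Frontier:
  join n2 pred n0: · stop@n0
  join n2 pred n1: n1 stop@n0
  join n3 pred n0: · stop@n0
  join n3 pred n4: n4→n3 stop@n0
  join n5 pred n3: · stop@n3
  join n5 pred n4: n4 stop@n3
  n0 → ∅
  n1 → {n2}
  n2 → ∅
  n3 → {n3}
  n4 → {n3,n5}
  n5 → ∅

φ for g: defs {n0,n1}
  DF⁺ = {n2}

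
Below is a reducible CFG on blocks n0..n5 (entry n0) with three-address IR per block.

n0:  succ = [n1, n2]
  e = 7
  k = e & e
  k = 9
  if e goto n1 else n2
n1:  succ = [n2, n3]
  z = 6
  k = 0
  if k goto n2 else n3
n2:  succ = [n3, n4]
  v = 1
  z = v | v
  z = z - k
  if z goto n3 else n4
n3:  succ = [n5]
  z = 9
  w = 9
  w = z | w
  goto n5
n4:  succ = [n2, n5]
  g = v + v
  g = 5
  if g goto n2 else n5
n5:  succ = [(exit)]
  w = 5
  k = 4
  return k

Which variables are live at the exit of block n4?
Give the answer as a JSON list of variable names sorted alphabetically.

Per-block:
  n0 def {e,k} use ∅
  n1 def {k,z} use ∅
  n2 def {v,z} use {k}
  n3 def {w,z} use ∅
  n4 def {g} use {v}
  n5 def {k,w} use ∅

Backward fixpoint:
  n0 li=∅ lo={k}
  n1 li=∅ lo={k}
  n2 li={k} lo={k,v}
  n3 li=∅ lo=∅
  n4 li={k,v} lo={k}
  n5 li=∅ lo=∅

live-out(n4) = ["k"]

Answer: ["k"]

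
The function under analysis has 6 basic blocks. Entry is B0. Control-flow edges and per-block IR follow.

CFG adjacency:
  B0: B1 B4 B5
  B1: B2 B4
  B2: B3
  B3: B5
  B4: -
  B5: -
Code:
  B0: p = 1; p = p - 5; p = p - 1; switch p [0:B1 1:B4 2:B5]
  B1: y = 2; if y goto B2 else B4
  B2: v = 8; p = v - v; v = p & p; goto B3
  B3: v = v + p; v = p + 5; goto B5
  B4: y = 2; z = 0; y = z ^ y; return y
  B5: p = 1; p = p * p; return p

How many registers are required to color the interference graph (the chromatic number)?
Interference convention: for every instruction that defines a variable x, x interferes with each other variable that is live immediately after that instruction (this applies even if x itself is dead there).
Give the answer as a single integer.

def/use:
  B0 def {p} use ∅
  B1 def {y} use ∅
  B2 def {p,v} use ∅
  B3 def {v} use {p,v}
  B4 def {y,z} use ∅
  B5 def {p} use ∅

Backward fixpoint:
  B0: in=∅ out=∅
  B1: in=∅ out=∅
  B2: in=∅ out={p,v}
  B3: in={p,v} out=∅
  B4: in=∅ out=∅
  B5: in=∅ out=∅

Interference:
  p — {v}
  v — {p}
  y — {z}
  z — {y}

Registers:
  clique {p,v} ⇒ need ≥ 2
  assign p→R0 v→R1 y→R0 z→R1 — no edge inside a register ⇒ χ ≤ 2
  χ = 2

Answer: 2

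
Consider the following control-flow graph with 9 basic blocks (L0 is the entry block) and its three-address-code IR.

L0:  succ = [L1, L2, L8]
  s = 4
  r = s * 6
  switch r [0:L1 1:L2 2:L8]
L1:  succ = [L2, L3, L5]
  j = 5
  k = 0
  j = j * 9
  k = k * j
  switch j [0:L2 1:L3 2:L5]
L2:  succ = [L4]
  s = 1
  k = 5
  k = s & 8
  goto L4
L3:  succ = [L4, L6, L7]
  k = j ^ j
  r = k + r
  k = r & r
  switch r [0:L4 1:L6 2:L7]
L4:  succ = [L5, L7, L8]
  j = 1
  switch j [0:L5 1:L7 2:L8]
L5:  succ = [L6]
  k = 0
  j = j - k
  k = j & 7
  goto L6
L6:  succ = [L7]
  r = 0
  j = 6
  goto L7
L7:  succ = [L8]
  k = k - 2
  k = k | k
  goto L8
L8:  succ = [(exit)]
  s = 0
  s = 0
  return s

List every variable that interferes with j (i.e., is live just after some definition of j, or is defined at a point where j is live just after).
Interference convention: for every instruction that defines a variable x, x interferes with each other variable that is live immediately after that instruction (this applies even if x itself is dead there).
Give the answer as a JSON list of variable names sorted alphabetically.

Block summaries:
  L0: {r,s} / ∅
  L1: {j,k} / ∅
  L2: {k,s} / ∅
  L3: {k,r} / {j,r}
  L4: {j} / ∅
  L5: {j,k} / {j}
  L6: {j,r} / ∅
  L7: {k} / {k}
  L8: {s} / ∅

Backward fixpoint:
  live L0: ∅→{r}
  live L1: {r}→{j,r}
  live L2: ∅→{k}
  live L3: {j,r}→{k}
  live L4: {k}→{j,k}
  live L5: {j}→{k}
  live L6: {k}→{k}
  live L7: {k}→∅
  live L8: ∅→∅

Conflict graph:
  j↔{k,r}
  k↔{j,r,s}
  r↔{j,k}
  s↔{k}

N(j) = ["k", "r"]

Answer: ["k", "r"]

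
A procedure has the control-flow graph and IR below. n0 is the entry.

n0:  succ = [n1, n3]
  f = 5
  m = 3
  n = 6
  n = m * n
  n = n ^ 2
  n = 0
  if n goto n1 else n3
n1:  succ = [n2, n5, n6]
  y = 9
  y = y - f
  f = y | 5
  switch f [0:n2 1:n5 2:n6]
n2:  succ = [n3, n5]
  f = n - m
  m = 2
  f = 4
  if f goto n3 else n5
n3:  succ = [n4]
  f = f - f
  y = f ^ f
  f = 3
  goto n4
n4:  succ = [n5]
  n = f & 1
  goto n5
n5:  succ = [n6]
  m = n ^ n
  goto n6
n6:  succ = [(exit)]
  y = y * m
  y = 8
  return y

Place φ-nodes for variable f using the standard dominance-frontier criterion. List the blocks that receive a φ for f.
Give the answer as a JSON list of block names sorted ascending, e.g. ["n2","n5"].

idom tree: n1←n0 n2←n1 n3←n0 n4←n3 n5←n0 n6←n0
Dom∩ at merges:
  n3: preds {n0,n2}: {n0} ∩ {n0,n1,n2} = {n0}; idom=n0
  n5: preds {n1,n2,n4}: {n0,n1} ∩ {n0,n1,n2} ∩ {n0,n3,n4} = {n0}; idom=n0
  n6: preds {n1,n5}: {n0,n1} ∩ {n0,n5} = {n0}; idom=n0

DF derivation:
  n3←n0: walk · to n0
  n3←n2: walk n2→n1 to n0
  n5←n1: walk n1 to n0
  n5←n2: walk n2→n1 to n0
  n5←n4: walk n4→n3 to n0
  n6←n1: walk n1 to n0
  n6←n5: walk n5 to n0
  DF(n0)=∅
  DF(n1)={n3,n5,n6}
  DF(n2)={n3,n5}
  DF(n3)={n5}
  DF(n4)={n5}
  DF(n5)={n6}
  DF(n6)=∅

φ for f: defs {n0,n1,n2,n3}
  DF⁺ = {n3,n5,n6}

Answer: ["n3", "n5", "n6"]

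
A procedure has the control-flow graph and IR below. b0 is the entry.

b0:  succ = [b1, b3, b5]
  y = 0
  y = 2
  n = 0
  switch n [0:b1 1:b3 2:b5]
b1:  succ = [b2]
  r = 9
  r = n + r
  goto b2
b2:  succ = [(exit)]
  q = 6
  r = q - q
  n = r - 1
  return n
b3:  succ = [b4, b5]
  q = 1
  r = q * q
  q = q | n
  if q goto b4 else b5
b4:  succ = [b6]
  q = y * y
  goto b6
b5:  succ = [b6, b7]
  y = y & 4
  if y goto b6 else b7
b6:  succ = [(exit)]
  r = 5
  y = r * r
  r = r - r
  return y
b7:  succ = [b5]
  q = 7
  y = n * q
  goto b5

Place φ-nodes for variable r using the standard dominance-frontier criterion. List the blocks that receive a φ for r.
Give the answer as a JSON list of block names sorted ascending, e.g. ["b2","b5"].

Answer: ["b5", "b6"]

Analysis:
idom tree: b1←b0 b2←b1 b3←b0 b4←b3 b5←b0 b6←b0 b7←b5
Dom∩ at merges:
  b5: preds {b0,b3,b7}: {b0} ∩ {b0,b3} ∩ {b0,b5,b7} = {b0}; idom=b0
  b6: preds {b4,b5}: {b0,b3,b4} ∩ {b0,b5} = {b0}; idom=b0

DF walk-up:
  b5←b0: walk · to b0
  b5←b3: walk b3 to b0
  b5←b7: walk b7→b5 to b0
  b6←b4: walk b4→b3 to b0
  b6←b5: walk b5 to b0
  b0 → ∅
  b1 → ∅
  b2 → ∅
  b3 → {b5,b6}
  b4 → {b6}
  b5 → {b5,b6}
  b6 → ∅
  b7 → {b5}

φ for r: defs {b1,b2,b3,b6}
  DF⁺ = {b5,b6}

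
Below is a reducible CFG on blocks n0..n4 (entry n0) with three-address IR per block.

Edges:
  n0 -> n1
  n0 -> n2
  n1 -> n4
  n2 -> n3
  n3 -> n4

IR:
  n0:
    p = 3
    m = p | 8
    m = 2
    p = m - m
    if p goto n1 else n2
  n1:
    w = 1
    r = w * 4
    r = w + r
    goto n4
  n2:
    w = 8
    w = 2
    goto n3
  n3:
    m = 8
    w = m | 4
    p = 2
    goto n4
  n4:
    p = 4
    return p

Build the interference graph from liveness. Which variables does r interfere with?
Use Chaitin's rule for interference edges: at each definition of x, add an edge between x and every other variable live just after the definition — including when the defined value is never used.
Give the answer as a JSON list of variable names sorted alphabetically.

Answer: ["w"]

Working:
Block summaries:
  n0: def={m,p} ue=∅
  n1: def={r,w} ue=∅
  n2: def={w} ue=∅
  n3: def={m,p,w} ue=∅
  n4: def={p} ue=∅

Liveness:
  n0 li=∅ lo=∅
  n1 li=∅ lo=∅
  n2 li=∅ lo=∅
  n3 li=∅ lo=∅
  n4 li=∅ lo=∅

Interference:
  m: ∅
  p: ∅
  r: {w}
  w: {r}

N(r) = ["w"]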